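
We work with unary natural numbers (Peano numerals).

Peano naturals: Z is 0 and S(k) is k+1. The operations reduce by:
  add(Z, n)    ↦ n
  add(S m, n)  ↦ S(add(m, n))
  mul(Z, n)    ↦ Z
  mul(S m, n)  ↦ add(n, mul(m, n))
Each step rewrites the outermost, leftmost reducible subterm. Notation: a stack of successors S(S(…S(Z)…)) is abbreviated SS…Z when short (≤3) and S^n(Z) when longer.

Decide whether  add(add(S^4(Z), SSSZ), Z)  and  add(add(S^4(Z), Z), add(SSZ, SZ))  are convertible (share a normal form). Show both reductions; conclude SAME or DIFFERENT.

Term A:
  start: add(add(S^4(Z), SSSZ), Z)
  →1  add(S(add(SSSZ, SSSZ)), Z)
  →2  S(add(add(SSSZ, SSSZ), Z))
  →3  S(add(S(add(SSZ, SSSZ)), Z))
  →4  S(S(add(add(SSZ, SSSZ), Z)))
  →5  S(S(add(S(add(SZ, SSSZ)), Z)))
  →6  S(S(S(add(add(SZ, SSSZ), Z))))
  →7  S(S(S(add(S(add(Z, SSSZ)), Z))))
  →8  S(S(S(S(add(add(Z, SSSZ), Z)))))
  →9  S(S(S(S(add(SSSZ, Z)))))
  →10  S(S(S(S(S(add(SSZ, Z))))))
  →11  S(S(S(S(S(S(add(SZ, Z)))))))
  →12  S(S(S(S(S(S(S(add(Z, Z))))))))
  →13  S^7(Z)

Term B:
  start: add(add(S^4(Z), Z), add(SSZ, SZ))
  →1  add(S(add(SSSZ, Z)), add(SSZ, SZ))
  →2  S(add(add(SSSZ, Z), add(SSZ, SZ)))
  →3  S(add(S(add(SSZ, Z)), add(SSZ, SZ)))
  →4  S(S(add(add(SSZ, Z), add(SSZ, SZ))))
  →5  S(S(add(S(add(SZ, Z)), add(SSZ, SZ))))
  →6  S(S(S(add(add(SZ, Z), add(SSZ, SZ)))))
  →7  S(S(S(add(S(add(Z, Z)), add(SSZ, SZ)))))
  →8  S(S(S(S(add(add(Z, Z), add(SSZ, SZ))))))
  →9  S(S(S(S(add(Z, add(SSZ, SZ))))))
  →10  S(S(S(S(add(SSZ, SZ)))))
  →11  S(S(S(S(S(add(SZ, SZ))))))
  →12  S(S(S(S(S(S(add(Z, SZ)))))))
  →13  S^7(Z)

Answer: SAME — A ⇓ S^7(Z), B ⇓ S^7(Z)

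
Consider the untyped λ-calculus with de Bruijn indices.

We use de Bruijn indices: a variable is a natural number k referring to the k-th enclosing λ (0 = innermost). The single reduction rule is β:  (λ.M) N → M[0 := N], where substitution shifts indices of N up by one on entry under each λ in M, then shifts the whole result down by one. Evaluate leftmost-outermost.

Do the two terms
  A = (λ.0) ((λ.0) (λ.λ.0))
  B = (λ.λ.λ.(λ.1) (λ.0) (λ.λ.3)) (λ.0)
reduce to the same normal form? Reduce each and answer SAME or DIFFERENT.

Term A:
  start: (λ.0) ((λ.0) (λ.λ.0))
  →1  (λ.0) (λ.λ.0)
  →2  λ.λ.0

Term B:
  start: (λ.λ.λ.(λ.1) (λ.0) (λ.λ.3)) (λ.0)
  →1  λ.λ.(λ.1) (λ.0) (λ.λ.3)
  →2  λ.λ.0 (λ.λ.3)

Answer: DIFFERENT — A ⇓ λ.λ.0, B ⇓ λ.λ.0 (λ.λ.3)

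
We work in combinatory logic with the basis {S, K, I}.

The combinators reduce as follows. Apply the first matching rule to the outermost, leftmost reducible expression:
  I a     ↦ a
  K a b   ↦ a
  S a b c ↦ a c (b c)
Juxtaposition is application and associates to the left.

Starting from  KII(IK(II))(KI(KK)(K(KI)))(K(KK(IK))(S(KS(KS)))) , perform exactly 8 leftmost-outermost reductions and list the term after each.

Answer: after 8 steps: K

Reduction:
  start: KII(IK(II))(KI(KK)(K(KI)))(K(KK(IK))(S(KS(KS))))
  step 1: I(IK(II))(KI(KK)(K(KI)))(K(KK(IK))(S(KS(KS))))
  step 2: IK(II)(KI(KK)(K(KI)))(K(KK(IK))(S(KS(KS))))
  step 3: K(II)(KI(KK)(K(KI)))(K(KK(IK))(S(KS(KS))))
  step 4: II(K(KK(IK))(S(KS(KS))))
  step 5: I(K(KK(IK))(S(KS(KS))))
  step 6: K(KK(IK))(S(KS(KS)))
  step 7: KK(IK)
  step 8: K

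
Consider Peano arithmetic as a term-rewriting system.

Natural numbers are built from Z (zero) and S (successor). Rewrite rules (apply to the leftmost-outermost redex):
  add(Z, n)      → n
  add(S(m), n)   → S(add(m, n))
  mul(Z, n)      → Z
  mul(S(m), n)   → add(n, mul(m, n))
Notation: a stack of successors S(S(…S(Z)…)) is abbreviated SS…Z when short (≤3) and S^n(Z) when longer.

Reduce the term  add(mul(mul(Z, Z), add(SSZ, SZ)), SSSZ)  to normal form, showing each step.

  start: add(mul(mul(Z, Z), add(SSZ, SZ)), SSSZ)
  →1  add(mul(Z, add(SSZ, SZ)), SSSZ)
  →2  add(Z, SSSZ)
  →3  SSSZ

Answer: normal form = SSSZ  (in 3 steps)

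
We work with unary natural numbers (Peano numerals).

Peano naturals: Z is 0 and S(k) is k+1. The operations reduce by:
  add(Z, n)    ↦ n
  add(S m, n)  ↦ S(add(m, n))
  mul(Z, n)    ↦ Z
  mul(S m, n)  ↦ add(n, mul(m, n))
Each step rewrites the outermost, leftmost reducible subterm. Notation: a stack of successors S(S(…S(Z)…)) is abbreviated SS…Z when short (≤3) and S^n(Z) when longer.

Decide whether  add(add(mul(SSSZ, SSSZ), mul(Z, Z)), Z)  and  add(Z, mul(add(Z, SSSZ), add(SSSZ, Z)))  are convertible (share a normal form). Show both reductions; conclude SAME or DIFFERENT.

Term A:
  start: add(add(mul(SSSZ, SSSZ), mul(Z, Z)), Z)
  [1] add(add(add(SSSZ, mul(SSZ, SSSZ)), mul(Z, Z)), Z)
  [2] add(add(S(add(SSZ, mul(SSZ, SSSZ))), mul(Z, Z)), Z)
  [3] add(S(add(add(SSZ, mul(SSZ, SSSZ)), mul(Z, Z))), Z)
  [4] S(add(add(add(SSZ, mul(SSZ, SSSZ)), mul(Z, Z)), Z))
  [5] S(add(add(S(add(SZ, mul(SSZ, SSSZ))), mul(Z, Z)), Z))
  [6] S(add(S(add(add(SZ, mul(SSZ, SSSZ)), mul(Z, Z))), Z))
  [7] S(S(add(add(add(SZ, mul(SSZ, SSSZ)), mul(Z, Z)), Z)))
  [8] S(S(add(add(S(add(Z, mul(SSZ, SSSZ))), mul(Z, Z)), Z)))
  [9] S(S(add(S(add(add(Z, mul(SSZ, SSSZ)), mul(Z, Z))), Z)))
  [10] S(S(S(add(add(add(Z, mul(SSZ, SSSZ)), mul(Z, Z)), Z))))
  [11] S(S(S(add(add(mul(SSZ, SSSZ), mul(Z, Z)), Z))))
  [12] S(S(S(add(add(add(SSSZ, mul(SZ, SSSZ)), mul(Z, Z)), Z))))
  [13] S(S(S(add(add(S(add(SSZ, mul(SZ, SSSZ))), mul(Z, Z)), Z))))
  [14] S(S(S(add(S(add(add(SSZ, mul(SZ, SSSZ)), mul(Z, Z))), Z))))
  [15] S(S(S(S(add(add(add(SSZ, mul(SZ, SSSZ)), mul(Z, Z)), Z)))))
  [16] S(S(S(S(add(add(S(add(SZ, mul(SZ, SSSZ))), mul(Z, Z)), Z)))))
  [17] S(S(S(S(add(S(add(add(SZ, mul(SZ, SSSZ)), mul(Z, Z))), Z)))))
  [18] S(S(S(S(S(add(add(add(SZ, mul(SZ, SSSZ)), mul(Z, Z)), Z))))))
  [19] S(S(S(S(S(add(add(S(add(Z, mul(SZ, SSSZ))), mul(Z, Z)), Z))))))
  [20] S(S(S(S(S(add(S(add(add(Z, mul(SZ, SSSZ)), mul(Z, Z))), Z))))))
  [21] S(S(S(S(S(S(add(add(add(Z, mul(SZ, SSSZ)), mul(Z, Z)), Z)))))))
  [22] S(S(S(S(S(S(add(add(mul(SZ, SSSZ), mul(Z, Z)), Z)))))))
  [23] S(S(S(S(S(S(add(add(add(SSSZ, mul(Z, SSSZ)), mul(Z, Z)), Z)))))))
  [24] S(S(S(S(S(S(add(add(S(add(SSZ, mul(Z, SSSZ))), mul(Z, Z)), Z)))))))
  [25] S(S(S(S(S(S(add(S(add(add(SSZ, mul(Z, SSSZ)), mul(Z, Z))), Z)))))))
  [26] S(S(S(S(S(S(S(add(add(add(SSZ, mul(Z, SSSZ)), mul(Z, Z)), Z))))))))
  [27] S(S(S(S(S(S(S(add(add(S(add(SZ, mul(Z, SSSZ))), mul(Z, Z)), Z))))))))
  [28] S(S(S(S(S(S(S(add(S(add(add(SZ, mul(Z, SSSZ)), mul(Z, Z))), Z))))))))
  [29] S(S(S(S(S(S(S(S(add(add(add(SZ, mul(Z, SSSZ)), mul(Z, Z)), Z)))))))))
  [30] S(S(S(S(S(S(S(S(add(add(S(add(Z, mul(Z, SSSZ))), mul(Z, Z)), Z)))))))))
  [31] S(S(S(S(S(S(S(S(add(S(add(add(Z, mul(Z, SSSZ)), mul(Z, Z))), Z)))))))))
  [32] S(S(S(S(S(S(S(S(S(add(add(add(Z, mul(Z, SSSZ)), mul(Z, Z)), Z))))))))))
  [33] S(S(S(S(S(S(S(S(S(add(add(mul(Z, SSSZ), mul(Z, Z)), Z))))))))))
  [34] S(S(S(S(S(S(S(S(S(add(add(Z, mul(Z, Z)), Z))))))))))
  [35] S(S(S(S(S(S(S(S(S(add(mul(Z, Z), Z))))))))))
  [36] S(S(S(S(S(S(S(S(S(add(Z, Z))))))))))
  [37] S^9(Z)

Term B:
  start: add(Z, mul(add(Z, SSSZ), add(SSSZ, Z)))
  [1] mul(add(Z, SSSZ), add(SSSZ, Z))
  [2] mul(SSSZ, add(SSSZ, Z))
  [3] add(add(SSSZ, Z), mul(SSZ, add(SSSZ, Z)))
  [4] add(S(add(SSZ, Z)), mul(SSZ, add(SSSZ, Z)))
  [5] S(add(add(SSZ, Z), mul(SSZ, add(SSSZ, Z))))
  [6] S(add(S(add(SZ, Z)), mul(SSZ, add(SSSZ, Z))))
  [7] S(S(add(add(SZ, Z), mul(SSZ, add(SSSZ, Z)))))
  [8] S(S(add(S(add(Z, Z)), mul(SSZ, add(SSSZ, Z)))))
  [9] S(S(S(add(add(Z, Z), mul(SSZ, add(SSSZ, Z))))))
  [10] S(S(S(add(Z, mul(SSZ, add(SSSZ, Z))))))
  [11] S(S(S(mul(SSZ, add(SSSZ, Z)))))
  [12] S(S(S(add(add(SSSZ, Z), mul(SZ, add(SSSZ, Z))))))
  [13] S(S(S(add(S(add(SSZ, Z)), mul(SZ, add(SSSZ, Z))))))
  [14] S(S(S(S(add(add(SSZ, Z), mul(SZ, add(SSSZ, Z)))))))
  [15] S(S(S(S(add(S(add(SZ, Z)), mul(SZ, add(SSSZ, Z)))))))
  [16] S(S(S(S(S(add(add(SZ, Z), mul(SZ, add(SSSZ, Z))))))))
  [17] S(S(S(S(S(add(S(add(Z, Z)), mul(SZ, add(SSSZ, Z))))))))
  [18] S(S(S(S(S(S(add(add(Z, Z), mul(SZ, add(SSSZ, Z)))))))))
  [19] S(S(S(S(S(S(add(Z, mul(SZ, add(SSSZ, Z)))))))))
  [20] S(S(S(S(S(S(mul(SZ, add(SSSZ, Z))))))))
  [21] S(S(S(S(S(S(add(add(SSSZ, Z), mul(Z, add(SSSZ, Z)))))))))
  [22] S(S(S(S(S(S(add(S(add(SSZ, Z)), mul(Z, add(SSSZ, Z)))))))))
  [23] S(S(S(S(S(S(S(add(add(SSZ, Z), mul(Z, add(SSSZ, Z))))))))))
  [24] S(S(S(S(S(S(S(add(S(add(SZ, Z)), mul(Z, add(SSSZ, Z))))))))))
  [25] S(S(S(S(S(S(S(S(add(add(SZ, Z), mul(Z, add(SSSZ, Z)))))))))))
  [26] S(S(S(S(S(S(S(S(add(S(add(Z, Z)), mul(Z, add(SSSZ, Z)))))))))))
  [27] S(S(S(S(S(S(S(S(S(add(add(Z, Z), mul(Z, add(SSSZ, Z))))))))))))
  [28] S(S(S(S(S(S(S(S(S(add(Z, mul(Z, add(SSSZ, Z))))))))))))
  [29] S(S(S(S(S(S(S(S(S(mul(Z, add(SSSZ, Z)))))))))))
  [30] S^9(Z)

Answer: SAME — A ⇓ S^9(Z), B ⇓ S^9(Z)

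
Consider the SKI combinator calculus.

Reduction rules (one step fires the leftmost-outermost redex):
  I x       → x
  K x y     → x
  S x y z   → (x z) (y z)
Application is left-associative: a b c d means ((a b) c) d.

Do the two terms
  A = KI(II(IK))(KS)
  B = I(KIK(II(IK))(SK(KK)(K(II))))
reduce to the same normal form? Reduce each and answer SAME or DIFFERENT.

Answer: DIFFERENT — A ⇓ KS, B ⇓ K(KI)

Working:
Term A:
  start: KI(II(IK))(KS)
  →1  I(KS)
  →2  KS

Term B:
  start: I(KIK(II(IK))(SK(KK)(K(II))))
  →1  KIK(II(IK))(SK(KK)(K(II)))
  →2  I(II(IK))(SK(KK)(K(II)))
  →3  II(IK)(SK(KK)(K(II)))
  →4  I(IK)(SK(KK)(K(II)))
  →5  IK(SK(KK)(K(II)))
  →6  K(SK(KK)(K(II)))
  →7  K(K(K(II))(KK(K(II))))
  →8  K(K(II))
  →9  K(KI)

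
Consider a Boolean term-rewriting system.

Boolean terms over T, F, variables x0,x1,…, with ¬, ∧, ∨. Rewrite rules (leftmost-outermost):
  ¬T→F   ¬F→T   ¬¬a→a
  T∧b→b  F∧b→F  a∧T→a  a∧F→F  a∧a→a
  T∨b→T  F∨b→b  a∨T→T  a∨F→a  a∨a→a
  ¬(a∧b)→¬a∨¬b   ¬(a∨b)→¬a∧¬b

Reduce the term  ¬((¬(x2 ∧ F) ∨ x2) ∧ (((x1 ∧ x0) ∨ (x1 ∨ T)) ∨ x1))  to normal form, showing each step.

  start: ¬((¬(x2 ∧ F) ∨ x2) ∧ (((x1 ∧ x0) ∨ (x1 ∨ T)) ∨ x1))
  step 1: ¬(¬(x2 ∧ F) ∨ x2) ∨ ¬(((x1 ∧ x0) ∨ (x1 ∨ T)) ∨ x1)
  step 2: (¬¬(x2 ∧ F) ∧ ¬x2) ∨ ¬(((x1 ∧ x0) ∨ (x1 ∨ T)) ∨ x1)
  step 3: ((x2 ∧ F) ∧ ¬x2) ∨ ¬(((x1 ∧ x0) ∨ (x1 ∨ T)) ∨ x1)
  step 4: (F ∧ ¬x2) ∨ ¬(((x1 ∧ x0) ∨ (x1 ∨ T)) ∨ x1)
  step 5: F ∨ ¬(((x1 ∧ x0) ∨ (x1 ∨ T)) ∨ x1)
  step 6: ¬(((x1 ∧ x0) ∨ (x1 ∨ T)) ∨ x1)
  step 7: ¬((x1 ∧ x0) ∨ (x1 ∨ T)) ∧ ¬x1
  step 8: (¬(x1 ∧ x0) ∧ ¬(x1 ∨ T)) ∧ ¬x1
  step 9: ((¬x1 ∨ ¬x0) ∧ ¬(x1 ∨ T)) ∧ ¬x1
  step 10: ((¬x1 ∨ ¬x0) ∧ (¬x1 ∧ ¬T)) ∧ ¬x1
  step 11: ((¬x1 ∨ ¬x0) ∧ (¬x1 ∧ F)) ∧ ¬x1
  step 12: ((¬x1 ∨ ¬x0) ∧ F) ∧ ¬x1
  step 13: F ∧ ¬x1
  step 14: F

Answer: normal form = F  (in 14 steps)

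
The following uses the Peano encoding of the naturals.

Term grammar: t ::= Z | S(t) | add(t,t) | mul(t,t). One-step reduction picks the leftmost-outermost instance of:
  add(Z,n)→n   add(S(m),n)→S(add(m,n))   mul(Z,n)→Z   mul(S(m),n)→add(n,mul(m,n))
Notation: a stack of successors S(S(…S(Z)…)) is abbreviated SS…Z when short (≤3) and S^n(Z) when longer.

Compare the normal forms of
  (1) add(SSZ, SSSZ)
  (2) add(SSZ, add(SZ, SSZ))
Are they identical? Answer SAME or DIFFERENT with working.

Term A:
  start: add(SSZ, SSSZ)
  step 1: S(add(SZ, SSSZ))
  step 2: S(S(add(Z, SSSZ)))
  step 3: S^5(Z)

Term B:
  start: add(SSZ, add(SZ, SSZ))
  step 1: S(add(SZ, add(SZ, SSZ)))
  step 2: S(S(add(Z, add(SZ, SSZ))))
  step 3: S(S(add(SZ, SSZ)))
  step 4: S(S(S(add(Z, SSZ))))
  step 5: S^5(Z)

Answer: SAME — A ⇓ S^5(Z), B ⇓ S^5(Z)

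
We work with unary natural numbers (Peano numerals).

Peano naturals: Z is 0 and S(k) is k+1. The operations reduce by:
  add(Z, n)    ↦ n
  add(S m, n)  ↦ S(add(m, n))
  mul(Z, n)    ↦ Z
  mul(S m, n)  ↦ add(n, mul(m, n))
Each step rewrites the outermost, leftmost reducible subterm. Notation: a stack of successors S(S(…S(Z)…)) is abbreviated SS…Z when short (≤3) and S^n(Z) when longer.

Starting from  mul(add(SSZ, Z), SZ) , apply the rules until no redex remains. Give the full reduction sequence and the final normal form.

  start: mul(add(SSZ, Z), SZ)
  [1] mul(S(add(SZ, Z)), SZ)
  [2] add(SZ, mul(add(SZ, Z), SZ))
  [3] S(add(Z, mul(add(SZ, Z), SZ)))
  [4] S(mul(add(SZ, Z), SZ))
  [5] S(mul(S(add(Z, Z)), SZ))
  [6] S(add(SZ, mul(add(Z, Z), SZ)))
  [7] S(S(add(Z, mul(add(Z, Z), SZ))))
  [8] S(S(mul(add(Z, Z), SZ)))
  [9] S(S(mul(Z, SZ)))
  [10] SSZ

Answer: normal form = SSZ  (in 10 steps)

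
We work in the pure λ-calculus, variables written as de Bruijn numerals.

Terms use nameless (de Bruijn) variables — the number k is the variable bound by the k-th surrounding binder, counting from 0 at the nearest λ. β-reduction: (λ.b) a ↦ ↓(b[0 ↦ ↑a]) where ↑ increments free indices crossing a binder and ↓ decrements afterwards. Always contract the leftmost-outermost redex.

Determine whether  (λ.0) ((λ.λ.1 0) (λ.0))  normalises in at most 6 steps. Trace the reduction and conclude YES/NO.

Answer: YES — reaches normal form λ.0 in 3 ≤ 6 steps

Reduction:
  start: (λ.0) ((λ.λ.1 0) (λ.0))
  [1] (λ.λ.1 0) (λ.0)
  [2] λ.(λ.0) 0
  [3] λ.0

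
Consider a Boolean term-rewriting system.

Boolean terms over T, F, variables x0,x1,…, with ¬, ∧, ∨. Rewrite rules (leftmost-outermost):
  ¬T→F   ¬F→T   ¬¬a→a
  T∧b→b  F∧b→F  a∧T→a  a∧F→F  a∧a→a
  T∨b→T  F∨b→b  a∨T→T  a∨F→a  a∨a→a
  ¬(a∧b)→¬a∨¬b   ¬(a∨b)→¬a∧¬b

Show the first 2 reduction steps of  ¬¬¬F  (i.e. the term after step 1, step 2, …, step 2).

Answer: after 2 steps: T

Derivation:
  start: ¬¬¬F
  →1  ¬F
  →2  T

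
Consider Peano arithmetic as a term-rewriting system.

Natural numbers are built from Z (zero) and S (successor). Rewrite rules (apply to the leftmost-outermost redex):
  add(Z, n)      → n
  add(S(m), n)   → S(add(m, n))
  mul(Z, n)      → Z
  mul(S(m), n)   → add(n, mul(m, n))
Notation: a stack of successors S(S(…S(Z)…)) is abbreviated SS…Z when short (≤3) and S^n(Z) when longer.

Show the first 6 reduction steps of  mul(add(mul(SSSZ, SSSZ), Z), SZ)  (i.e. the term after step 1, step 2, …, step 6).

Answer: after 6 steps: S(mul(add(add(SSZ, mul(SSZ, SSSZ)), Z), SZ))

Reduction:
  start: mul(add(mul(SSSZ, SSSZ), Z), SZ)
  →1  mul(add(add(SSSZ, mul(SSZ, SSSZ)), Z), SZ)
  →2  mul(add(S(add(SSZ, mul(SSZ, SSSZ))), Z), SZ)
  →3  mul(S(add(add(SSZ, mul(SSZ, SSSZ)), Z)), SZ)
  →4  add(SZ, mul(add(add(SSZ, mul(SSZ, SSSZ)), Z), SZ))
  →5  S(add(Z, mul(add(add(SSZ, mul(SSZ, SSSZ)), Z), SZ)))
  →6  S(mul(add(add(SSZ, mul(SSZ, SSSZ)), Z), SZ))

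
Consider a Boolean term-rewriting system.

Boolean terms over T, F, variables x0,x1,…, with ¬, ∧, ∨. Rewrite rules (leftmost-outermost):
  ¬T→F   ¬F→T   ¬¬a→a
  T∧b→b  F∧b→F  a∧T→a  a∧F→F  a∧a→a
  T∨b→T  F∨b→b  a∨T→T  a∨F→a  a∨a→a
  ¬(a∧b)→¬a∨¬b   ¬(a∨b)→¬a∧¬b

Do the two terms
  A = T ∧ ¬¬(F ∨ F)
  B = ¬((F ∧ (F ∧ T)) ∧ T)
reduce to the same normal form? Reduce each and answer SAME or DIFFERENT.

Term A:
  start: T ∧ ¬¬(F ∨ F)
  [1] ¬¬(F ∨ F)
  [2] F ∨ F
  [3] F

Term B:
  start: ¬((F ∧ (F ∧ T)) ∧ T)
  [1] ¬(F ∧ (F ∧ T)) ∨ ¬T
  [2] (¬F ∨ ¬(F ∧ T)) ∨ ¬T
  [3] (T ∨ ¬(F ∧ T)) ∨ ¬T
  [4] T ∨ ¬T
  [5] T

Answer: DIFFERENT — A ⇓ F, B ⇓ T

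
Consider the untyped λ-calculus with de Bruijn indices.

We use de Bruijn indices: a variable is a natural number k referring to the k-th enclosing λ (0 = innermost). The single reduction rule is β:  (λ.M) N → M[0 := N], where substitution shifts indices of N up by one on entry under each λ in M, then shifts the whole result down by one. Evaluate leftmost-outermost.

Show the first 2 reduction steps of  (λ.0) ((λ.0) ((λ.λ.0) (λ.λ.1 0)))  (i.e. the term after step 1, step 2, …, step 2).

  start: (λ.0) ((λ.0) ((λ.λ.0) (λ.λ.1 0)))
  [1] (λ.0) ((λ.λ.0) (λ.λ.1 0))
  [2] (λ.λ.0) (λ.λ.1 0)

Answer: after 2 steps: (λ.λ.0) (λ.λ.1 0)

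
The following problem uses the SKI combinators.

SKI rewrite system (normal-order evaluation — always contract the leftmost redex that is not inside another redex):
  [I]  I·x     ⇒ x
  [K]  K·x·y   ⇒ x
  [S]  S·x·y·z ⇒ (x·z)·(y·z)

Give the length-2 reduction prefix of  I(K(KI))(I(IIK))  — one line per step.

  start: I(K(KI))(I(IIK))
  →1  K(KI)(I(IIK))
  →2  KI

Answer: after 2 steps: KI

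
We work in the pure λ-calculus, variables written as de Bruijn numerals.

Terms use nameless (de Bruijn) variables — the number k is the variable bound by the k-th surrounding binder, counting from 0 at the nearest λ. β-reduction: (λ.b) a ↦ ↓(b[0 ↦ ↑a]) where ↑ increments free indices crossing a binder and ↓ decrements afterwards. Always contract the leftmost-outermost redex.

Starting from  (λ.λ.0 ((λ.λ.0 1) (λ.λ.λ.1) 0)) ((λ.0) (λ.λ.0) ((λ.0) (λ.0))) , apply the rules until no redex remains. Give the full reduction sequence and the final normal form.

  start: (λ.λ.0 ((λ.λ.0 1) (λ.λ.λ.1) 0)) ((λ.0) (λ.λ.0) ((λ.0) (λ.0)))
  step 1: λ.0 ((λ.λ.0 1) (λ.λ.λ.1) 0)
  step 2: λ.0 ((λ.0 (λ.λ.λ.1)) 0)
  step 3: λ.0 (0 (λ.λ.λ.1))

Answer: normal form = λ.0 (0 (λ.λ.λ.1))  (in 3 steps)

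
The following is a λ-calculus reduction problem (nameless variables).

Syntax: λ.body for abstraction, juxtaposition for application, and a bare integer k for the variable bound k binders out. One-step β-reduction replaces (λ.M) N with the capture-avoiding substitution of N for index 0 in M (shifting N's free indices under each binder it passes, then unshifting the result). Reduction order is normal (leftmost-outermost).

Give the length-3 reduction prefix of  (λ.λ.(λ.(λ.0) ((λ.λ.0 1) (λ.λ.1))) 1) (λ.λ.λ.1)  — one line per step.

  start: (λ.λ.(λ.(λ.0) ((λ.λ.0 1) (λ.λ.1))) 1) (λ.λ.λ.1)
  [1] λ.(λ.(λ.0) ((λ.λ.0 1) (λ.λ.1))) (λ.λ.λ.1)
  [2] λ.(λ.0) ((λ.λ.0 1) (λ.λ.1))
  [3] λ.(λ.λ.0 1) (λ.λ.1)

Answer: after 3 steps: λ.(λ.λ.0 1) (λ.λ.1)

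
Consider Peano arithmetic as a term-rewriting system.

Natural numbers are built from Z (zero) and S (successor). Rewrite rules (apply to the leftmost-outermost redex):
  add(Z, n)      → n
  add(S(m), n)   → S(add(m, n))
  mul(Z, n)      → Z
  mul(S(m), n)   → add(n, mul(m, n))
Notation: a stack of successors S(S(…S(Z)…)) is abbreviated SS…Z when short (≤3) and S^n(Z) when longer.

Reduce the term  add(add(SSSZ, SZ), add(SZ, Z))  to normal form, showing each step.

  start: add(add(SSSZ, SZ), add(SZ, Z))
  [1] add(S(add(SSZ, SZ)), add(SZ, Z))
  [2] S(add(add(SSZ, SZ), add(SZ, Z)))
  [3] S(add(S(add(SZ, SZ)), add(SZ, Z)))
  [4] S(S(add(add(SZ, SZ), add(SZ, Z))))
  [5] S(S(add(S(add(Z, SZ)), add(SZ, Z))))
  [6] S(S(S(add(add(Z, SZ), add(SZ, Z)))))
  [7] S(S(S(add(SZ, add(SZ, Z)))))
  [8] S(S(S(S(add(Z, add(SZ, Z))))))
  [9] S(S(S(S(add(SZ, Z)))))
  [10] S(S(S(S(S(add(Z, Z))))))
  [11] S^5(Z)

Answer: normal form = S^5(Z)  (in 11 steps)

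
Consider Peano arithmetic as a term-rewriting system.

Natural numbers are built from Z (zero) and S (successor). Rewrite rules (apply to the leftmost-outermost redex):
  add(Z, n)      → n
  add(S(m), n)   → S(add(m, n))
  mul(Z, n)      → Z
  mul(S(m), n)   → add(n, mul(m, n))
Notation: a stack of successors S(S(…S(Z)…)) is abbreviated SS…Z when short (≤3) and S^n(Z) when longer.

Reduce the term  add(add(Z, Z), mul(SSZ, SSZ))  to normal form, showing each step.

  start: add(add(Z, Z), mul(SSZ, SSZ))
  [1] add(Z, mul(SSZ, SSZ))
  [2] mul(SSZ, SSZ)
  [3] add(SSZ, mul(SZ, SSZ))
  [4] S(add(SZ, mul(SZ, SSZ)))
  [5] S(S(add(Z, mul(SZ, SSZ))))
  [6] S(S(mul(SZ, SSZ)))
  [7] S(S(add(SSZ, mul(Z, SSZ))))
  [8] S(S(S(add(SZ, mul(Z, SSZ)))))
  [9] S(S(S(S(add(Z, mul(Z, SSZ))))))
  [10] S(S(S(S(mul(Z, SSZ)))))
  [11] S^4(Z)

Answer: normal form = S^4(Z)  (in 11 steps)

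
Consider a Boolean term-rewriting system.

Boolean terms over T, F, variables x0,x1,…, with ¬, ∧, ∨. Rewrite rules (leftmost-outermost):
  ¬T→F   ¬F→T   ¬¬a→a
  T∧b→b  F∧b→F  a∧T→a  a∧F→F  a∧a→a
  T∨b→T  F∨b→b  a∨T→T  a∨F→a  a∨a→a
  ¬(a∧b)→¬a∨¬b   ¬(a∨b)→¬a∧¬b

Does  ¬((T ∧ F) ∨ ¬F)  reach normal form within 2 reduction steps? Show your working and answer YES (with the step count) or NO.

  start: ¬((T ∧ F) ∨ ¬F)
  step 1: ¬(T ∧ F) ∧ ¬¬F
  step 2: (¬T ∨ ¬F) ∧ ¬¬F

Answer: NO — after 2 steps the term is (¬T ∨ ¬F) ∧ ¬¬F, not yet normal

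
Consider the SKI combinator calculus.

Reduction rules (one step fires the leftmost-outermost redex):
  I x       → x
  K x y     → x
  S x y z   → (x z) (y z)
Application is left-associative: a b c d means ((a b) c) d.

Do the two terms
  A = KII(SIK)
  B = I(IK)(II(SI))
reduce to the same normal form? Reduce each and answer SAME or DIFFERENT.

Answer: DIFFERENT — A ⇓ SIK, B ⇓ K(SI)

Derivation:
Term A:
  start: KII(SIK)
  [1] I(SIK)
  [2] SIK

Term B:
  start: I(IK)(II(SI))
  [1] IK(II(SI))
  [2] K(II(SI))
  [3] K(I(SI))
  [4] K(SI)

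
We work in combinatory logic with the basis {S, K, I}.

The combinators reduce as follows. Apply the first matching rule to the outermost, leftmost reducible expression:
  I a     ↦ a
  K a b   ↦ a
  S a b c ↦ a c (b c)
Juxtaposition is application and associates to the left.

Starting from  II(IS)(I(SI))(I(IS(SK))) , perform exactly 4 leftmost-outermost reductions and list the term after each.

Answer: after 4 steps: S(SI)(I(IS(SK)))

Derivation:
  start: II(IS)(I(SI))(I(IS(SK)))
  →1  I(IS)(I(SI))(I(IS(SK)))
  →2  IS(I(SI))(I(IS(SK)))
  →3  S(I(SI))(I(IS(SK)))
  →4  S(SI)(I(IS(SK)))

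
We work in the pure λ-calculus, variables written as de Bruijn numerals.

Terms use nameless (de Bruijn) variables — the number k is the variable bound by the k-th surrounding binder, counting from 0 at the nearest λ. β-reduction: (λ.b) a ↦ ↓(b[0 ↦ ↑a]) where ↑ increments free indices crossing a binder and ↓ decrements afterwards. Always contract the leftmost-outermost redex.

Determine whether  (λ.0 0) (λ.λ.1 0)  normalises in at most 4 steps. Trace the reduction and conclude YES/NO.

Answer: YES — reaches normal form λ.λ.1 0 in 3 ≤ 4 steps

Reduction:
  start: (λ.0 0) (λ.λ.1 0)
  [1] (λ.λ.1 0) (λ.λ.1 0)
  [2] λ.(λ.λ.1 0) 0
  [3] λ.λ.1 0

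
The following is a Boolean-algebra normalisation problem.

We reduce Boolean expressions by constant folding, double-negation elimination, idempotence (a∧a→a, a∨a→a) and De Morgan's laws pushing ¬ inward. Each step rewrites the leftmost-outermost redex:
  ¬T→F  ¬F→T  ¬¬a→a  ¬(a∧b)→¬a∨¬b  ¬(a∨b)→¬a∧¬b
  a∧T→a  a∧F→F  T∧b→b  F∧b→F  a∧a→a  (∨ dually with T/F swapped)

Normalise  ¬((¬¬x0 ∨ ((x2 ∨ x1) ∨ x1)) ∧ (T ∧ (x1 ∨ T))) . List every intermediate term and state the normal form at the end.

  start: ¬((¬¬x0 ∨ ((x2 ∨ x1) ∨ x1)) ∧ (T ∧ (x1 ∨ T)))
  step 1: ¬(¬¬x0 ∨ ((x2 ∨ x1) ∨ x1)) ∨ ¬(T ∧ (x1 ∨ T))
  step 2: (¬¬¬x0 ∧ ¬((x2 ∨ x1) ∨ x1)) ∨ ¬(T ∧ (x1 ∨ T))
  step 3: (¬x0 ∧ ¬((x2 ∨ x1) ∨ x1)) ∨ ¬(T ∧ (x1 ∨ T))
  step 4: (¬x0 ∧ (¬(x2 ∨ x1) ∧ ¬x1)) ∨ ¬(T ∧ (x1 ∨ T))
  step 5: (¬x0 ∧ ((¬x2 ∧ ¬x1) ∧ ¬x1)) ∨ ¬(T ∧ (x1 ∨ T))
  step 6: (¬x0 ∧ ((¬x2 ∧ ¬x1) ∧ ¬x1)) ∨ (¬T ∨ ¬(x1 ∨ T))
  step 7: (¬x0 ∧ ((¬x2 ∧ ¬x1) ∧ ¬x1)) ∨ (F ∨ ¬(x1 ∨ T))
  step 8: (¬x0 ∧ ((¬x2 ∧ ¬x1) ∧ ¬x1)) ∨ ¬(x1 ∨ T)
  step 9: (¬x0 ∧ ((¬x2 ∧ ¬x1) ∧ ¬x1)) ∨ (¬x1 ∧ ¬T)
  step 10: (¬x0 ∧ ((¬x2 ∧ ¬x1) ∧ ¬x1)) ∨ (¬x1 ∧ F)
  step 11: (¬x0 ∧ ((¬x2 ∧ ¬x1) ∧ ¬x1)) ∨ F
  step 12: ¬x0 ∧ ((¬x2 ∧ ¬x1) ∧ ¬x1)

Answer: normal form = ¬x0 ∧ ((¬x2 ∧ ¬x1) ∧ ¬x1)  (in 12 steps)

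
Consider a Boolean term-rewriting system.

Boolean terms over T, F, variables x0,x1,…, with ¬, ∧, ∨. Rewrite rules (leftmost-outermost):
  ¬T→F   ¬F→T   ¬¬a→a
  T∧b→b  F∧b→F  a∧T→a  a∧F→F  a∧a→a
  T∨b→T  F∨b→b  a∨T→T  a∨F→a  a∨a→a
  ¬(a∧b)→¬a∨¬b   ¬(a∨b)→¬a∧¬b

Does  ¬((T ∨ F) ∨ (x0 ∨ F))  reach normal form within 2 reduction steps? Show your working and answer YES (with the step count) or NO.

Answer: NO — after 2 steps the term is (¬T ∧ ¬F) ∧ ¬(x0 ∨ F), not yet normal

Reduction:
  start: ¬((T ∨ F) ∨ (x0 ∨ F))
  →1  ¬(T ∨ F) ∧ ¬(x0 ∨ F)
  →2  (¬T ∧ ¬F) ∧ ¬(x0 ∨ F)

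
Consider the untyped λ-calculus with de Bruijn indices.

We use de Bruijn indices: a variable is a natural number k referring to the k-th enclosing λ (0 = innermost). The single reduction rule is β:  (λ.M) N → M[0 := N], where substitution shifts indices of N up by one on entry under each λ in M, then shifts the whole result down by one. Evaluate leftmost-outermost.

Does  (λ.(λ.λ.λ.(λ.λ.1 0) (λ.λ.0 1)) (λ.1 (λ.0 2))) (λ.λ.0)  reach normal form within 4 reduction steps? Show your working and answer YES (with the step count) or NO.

Answer: YES — reaches normal form λ.λ.λ.λ.0 1 in 4 ≤ 4 steps

Working:
  start: (λ.(λ.λ.λ.(λ.λ.1 0) (λ.λ.0 1)) (λ.1 (λ.0 2))) (λ.λ.0)
  [1] (λ.λ.λ.(λ.λ.1 0) (λ.λ.0 1)) (λ.(λ.λ.0) (λ.0 (λ.λ.0)))
  [2] λ.λ.(λ.λ.1 0) (λ.λ.0 1)
  [3] λ.λ.λ.(λ.λ.0 1) 0
  [4] λ.λ.λ.λ.0 1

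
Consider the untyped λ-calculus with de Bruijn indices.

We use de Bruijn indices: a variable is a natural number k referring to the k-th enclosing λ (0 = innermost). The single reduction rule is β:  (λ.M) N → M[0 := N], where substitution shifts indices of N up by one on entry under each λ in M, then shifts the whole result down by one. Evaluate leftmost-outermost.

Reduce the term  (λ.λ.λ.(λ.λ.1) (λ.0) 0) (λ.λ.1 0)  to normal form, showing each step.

  start: (λ.λ.λ.(λ.λ.1) (λ.0) 0) (λ.λ.1 0)
  →1  λ.λ.(λ.λ.1) (λ.0) 0
  →2  λ.λ.(λ.λ.0) 0
  →3  λ.λ.λ.0

Answer: normal form = λ.λ.λ.0  (in 3 steps)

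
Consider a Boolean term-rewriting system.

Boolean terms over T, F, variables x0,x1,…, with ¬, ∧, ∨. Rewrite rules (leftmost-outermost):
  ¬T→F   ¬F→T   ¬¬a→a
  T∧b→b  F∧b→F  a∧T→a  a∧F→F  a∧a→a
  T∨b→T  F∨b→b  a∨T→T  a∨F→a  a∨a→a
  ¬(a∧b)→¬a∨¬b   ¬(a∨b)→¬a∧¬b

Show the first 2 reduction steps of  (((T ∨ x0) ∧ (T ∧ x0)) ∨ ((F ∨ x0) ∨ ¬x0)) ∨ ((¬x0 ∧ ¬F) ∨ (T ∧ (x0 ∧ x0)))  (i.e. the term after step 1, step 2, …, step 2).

Answer: after 2 steps: ((T ∧ x0) ∨ ((F ∨ x0) ∨ ¬x0)) ∨ ((¬x0 ∧ ¬F) ∨ (T ∧ (x0 ∧ x0)))

Working:
  start: (((T ∨ x0) ∧ (T ∧ x0)) ∨ ((F ∨ x0) ∨ ¬x0)) ∨ ((¬x0 ∧ ¬F) ∨ (T ∧ (x0 ∧ x0)))
  →1  ((T ∧ (T ∧ x0)) ∨ ((F ∨ x0) ∨ ¬x0)) ∨ ((¬x0 ∧ ¬F) ∨ (T ∧ (x0 ∧ x0)))
  →2  ((T ∧ x0) ∨ ((F ∨ x0) ∨ ¬x0)) ∨ ((¬x0 ∧ ¬F) ∨ (T ∧ (x0 ∧ x0)))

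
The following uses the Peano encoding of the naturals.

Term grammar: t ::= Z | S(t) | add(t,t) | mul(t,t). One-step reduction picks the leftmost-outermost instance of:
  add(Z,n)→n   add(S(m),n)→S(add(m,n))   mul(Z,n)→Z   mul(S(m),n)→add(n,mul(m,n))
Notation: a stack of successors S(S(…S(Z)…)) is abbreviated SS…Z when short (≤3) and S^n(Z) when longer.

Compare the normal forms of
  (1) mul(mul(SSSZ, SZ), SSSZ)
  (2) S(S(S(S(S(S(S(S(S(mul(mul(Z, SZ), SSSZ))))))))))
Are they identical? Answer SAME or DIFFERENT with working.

Term A:
  start: mul(mul(SSSZ, SZ), SSSZ)
  →1  mul(add(SZ, mul(SSZ, SZ)), SSSZ)
  →2  mul(S(add(Z, mul(SSZ, SZ))), SSSZ)
  →3  add(SSSZ, mul(add(Z, mul(SSZ, SZ)), SSSZ))
  →4  S(add(SSZ, mul(add(Z, mul(SSZ, SZ)), SSSZ)))
  →5  S(S(add(SZ, mul(add(Z, mul(SSZ, SZ)), SSSZ))))
  →6  S(S(S(add(Z, mul(add(Z, mul(SSZ, SZ)), SSSZ)))))
  →7  S(S(S(mul(add(Z, mul(SSZ, SZ)), SSSZ))))
  →8  S(S(S(mul(mul(SSZ, SZ), SSSZ))))
  →9  S(S(S(mul(add(SZ, mul(SZ, SZ)), SSSZ))))
  →10  S(S(S(mul(S(add(Z, mul(SZ, SZ))), SSSZ))))
  →11  S(S(S(add(SSSZ, mul(add(Z, mul(SZ, SZ)), SSSZ)))))
  →12  S(S(S(S(add(SSZ, mul(add(Z, mul(SZ, SZ)), SSSZ))))))
  →13  S(S(S(S(S(add(SZ, mul(add(Z, mul(SZ, SZ)), SSSZ)))))))
  →14  S(S(S(S(S(S(add(Z, mul(add(Z, mul(SZ, SZ)), SSSZ))))))))
  →15  S(S(S(S(S(S(mul(add(Z, mul(SZ, SZ)), SSSZ)))))))
  →16  S(S(S(S(S(S(mul(mul(SZ, SZ), SSSZ)))))))
  →17  S(S(S(S(S(S(mul(add(SZ, mul(Z, SZ)), SSSZ)))))))
  →18  S(S(S(S(S(S(mul(S(add(Z, mul(Z, SZ))), SSSZ)))))))
  →19  S(S(S(S(S(S(add(SSSZ, mul(add(Z, mul(Z, SZ)), SSSZ))))))))
  →20  S(S(S(S(S(S(S(add(SSZ, mul(add(Z, mul(Z, SZ)), SSSZ)))))))))
  →21  S(S(S(S(S(S(S(S(add(SZ, mul(add(Z, mul(Z, SZ)), SSSZ))))))))))
  →22  S(S(S(S(S(S(S(S(S(add(Z, mul(add(Z, mul(Z, SZ)), SSSZ)))))))))))
  →23  S(S(S(S(S(S(S(S(S(mul(add(Z, mul(Z, SZ)), SSSZ))))))))))
  →24  S(S(S(S(S(S(S(S(S(mul(mul(Z, SZ), SSSZ))))))))))
  →25  S(S(S(S(S(S(S(S(S(mul(Z, SSSZ))))))))))
  →26  S^9(Z)

Term B:
  start: S(S(S(S(S(S(S(S(S(mul(mul(Z, SZ), SSSZ))))))))))
  →1  S(S(S(S(S(S(S(S(S(mul(Z, SSSZ))))))))))
  →2  S^9(Z)

Answer: SAME — A ⇓ S^9(Z), B ⇓ S^9(Z)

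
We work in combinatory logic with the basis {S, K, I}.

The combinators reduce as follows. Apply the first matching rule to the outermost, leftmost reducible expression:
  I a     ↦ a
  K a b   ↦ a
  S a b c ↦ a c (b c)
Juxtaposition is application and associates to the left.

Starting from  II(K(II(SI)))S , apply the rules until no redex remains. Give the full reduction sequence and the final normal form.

Answer: normal form = SI  (in 5 steps)

Working:
  start: II(K(II(SI)))S
  step 1: I(K(II(SI)))S
  step 2: K(II(SI))S
  step 3: II(SI)
  step 4: I(SI)
  step 5: SI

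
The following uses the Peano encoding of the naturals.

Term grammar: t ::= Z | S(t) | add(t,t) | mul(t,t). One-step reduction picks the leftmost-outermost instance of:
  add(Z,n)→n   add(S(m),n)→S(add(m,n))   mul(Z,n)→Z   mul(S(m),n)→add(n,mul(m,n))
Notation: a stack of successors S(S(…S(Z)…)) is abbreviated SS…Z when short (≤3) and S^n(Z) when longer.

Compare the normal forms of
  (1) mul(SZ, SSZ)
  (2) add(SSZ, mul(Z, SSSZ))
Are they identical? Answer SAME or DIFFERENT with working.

Answer: SAME — A ⇓ SSZ, B ⇓ SSZ

Derivation:
Term A:
  start: mul(SZ, SSZ)
  [1] add(SSZ, mul(Z, SSZ))
  [2] S(add(SZ, mul(Z, SSZ)))
  [3] S(S(add(Z, mul(Z, SSZ))))
  [4] S(S(mul(Z, SSZ)))
  [5] SSZ

Term B:
  start: add(SSZ, mul(Z, SSSZ))
  [1] S(add(SZ, mul(Z, SSSZ)))
  [2] S(S(add(Z, mul(Z, SSSZ))))
  [3] S(S(mul(Z, SSSZ)))
  [4] SSZ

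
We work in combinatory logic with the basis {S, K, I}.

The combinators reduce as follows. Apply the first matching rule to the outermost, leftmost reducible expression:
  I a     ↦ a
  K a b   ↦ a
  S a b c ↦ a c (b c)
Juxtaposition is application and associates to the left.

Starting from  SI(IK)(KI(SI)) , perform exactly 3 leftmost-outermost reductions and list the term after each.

  start: SI(IK)(KI(SI))
  step 1: I(KI(SI))(IK(KI(SI)))
  step 2: KI(SI)(IK(KI(SI)))
  step 3: I(IK(KI(SI)))

Answer: after 3 steps: I(IK(KI(SI)))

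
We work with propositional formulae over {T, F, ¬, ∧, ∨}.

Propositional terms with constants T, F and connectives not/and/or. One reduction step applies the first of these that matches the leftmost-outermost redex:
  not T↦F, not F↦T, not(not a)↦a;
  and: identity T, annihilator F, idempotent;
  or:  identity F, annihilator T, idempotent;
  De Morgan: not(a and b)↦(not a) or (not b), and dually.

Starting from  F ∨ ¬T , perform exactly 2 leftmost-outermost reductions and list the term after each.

  start: F ∨ ¬T
  step 1: ¬T
  step 2: F

Answer: after 2 steps: F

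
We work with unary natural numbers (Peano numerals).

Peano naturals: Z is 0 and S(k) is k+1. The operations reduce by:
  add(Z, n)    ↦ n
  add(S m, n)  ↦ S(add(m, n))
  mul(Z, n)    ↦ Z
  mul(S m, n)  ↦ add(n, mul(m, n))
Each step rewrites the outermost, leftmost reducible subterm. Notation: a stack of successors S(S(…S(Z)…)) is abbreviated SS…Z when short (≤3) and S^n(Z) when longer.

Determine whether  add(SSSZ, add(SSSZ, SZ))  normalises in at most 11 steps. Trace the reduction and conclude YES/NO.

Answer: YES — reaches normal form S^7(Z) in 8 ≤ 11 steps

Derivation:
  start: add(SSSZ, add(SSSZ, SZ))
  [1] S(add(SSZ, add(SSSZ, SZ)))
  [2] S(S(add(SZ, add(SSSZ, SZ))))
  [3] S(S(S(add(Z, add(SSSZ, SZ)))))
  [4] S(S(S(add(SSSZ, SZ))))
  [5] S(S(S(S(add(SSZ, SZ)))))
  [6] S(S(S(S(S(add(SZ, SZ))))))
  [7] S(S(S(S(S(S(add(Z, SZ)))))))
  [8] S^7(Z)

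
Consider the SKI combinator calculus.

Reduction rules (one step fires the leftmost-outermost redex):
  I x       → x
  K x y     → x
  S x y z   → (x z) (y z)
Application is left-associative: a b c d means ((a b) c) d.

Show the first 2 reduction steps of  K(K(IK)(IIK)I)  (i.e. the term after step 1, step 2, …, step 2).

  start: K(K(IK)(IIK)I)
  →1  K(IKI)
  →2  K(KI)

Answer: after 2 steps: K(KI)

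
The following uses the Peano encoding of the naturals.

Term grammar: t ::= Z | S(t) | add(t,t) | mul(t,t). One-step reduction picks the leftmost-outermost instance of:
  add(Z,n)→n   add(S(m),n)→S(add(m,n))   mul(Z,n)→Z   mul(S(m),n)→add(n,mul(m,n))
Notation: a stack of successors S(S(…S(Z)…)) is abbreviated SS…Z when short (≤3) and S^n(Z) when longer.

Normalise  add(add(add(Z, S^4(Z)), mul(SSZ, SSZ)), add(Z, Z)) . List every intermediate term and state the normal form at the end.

  start: add(add(add(Z, S^4(Z)), mul(SSZ, SSZ)), add(Z, Z))
  [1] add(add(S^4(Z), mul(SSZ, SSZ)), add(Z, Z))
  [2] add(S(add(SSSZ, mul(SSZ, SSZ))), add(Z, Z))
  [3] S(add(add(SSSZ, mul(SSZ, SSZ)), add(Z, Z)))
  [4] S(add(S(add(SSZ, mul(SSZ, SSZ))), add(Z, Z)))
  [5] S(S(add(add(SSZ, mul(SSZ, SSZ)), add(Z, Z))))
  [6] S(S(add(S(add(SZ, mul(SSZ, SSZ))), add(Z, Z))))
  [7] S(S(S(add(add(SZ, mul(SSZ, SSZ)), add(Z, Z)))))
  [8] S(S(S(add(S(add(Z, mul(SSZ, SSZ))), add(Z, Z)))))
  [9] S(S(S(S(add(add(Z, mul(SSZ, SSZ)), add(Z, Z))))))
  [10] S(S(S(S(add(mul(SSZ, SSZ), add(Z, Z))))))
  [11] S(S(S(S(add(add(SSZ, mul(SZ, SSZ)), add(Z, Z))))))
  [12] S(S(S(S(add(S(add(SZ, mul(SZ, SSZ))), add(Z, Z))))))
  [13] S(S(S(S(S(add(add(SZ, mul(SZ, SSZ)), add(Z, Z)))))))
  [14] S(S(S(S(S(add(S(add(Z, mul(SZ, SSZ))), add(Z, Z)))))))
  [15] S(S(S(S(S(S(add(add(Z, mul(SZ, SSZ)), add(Z, Z))))))))
  [16] S(S(S(S(S(S(add(mul(SZ, SSZ), add(Z, Z))))))))
  [17] S(S(S(S(S(S(add(add(SSZ, mul(Z, SSZ)), add(Z, Z))))))))
  [18] S(S(S(S(S(S(add(S(add(SZ, mul(Z, SSZ))), add(Z, Z))))))))
  [19] S(S(S(S(S(S(S(add(add(SZ, mul(Z, SSZ)), add(Z, Z)))))))))
  [20] S(S(S(S(S(S(S(add(S(add(Z, mul(Z, SSZ))), add(Z, Z)))))))))
  [21] S(S(S(S(S(S(S(S(add(add(Z, mul(Z, SSZ)), add(Z, Z))))))))))
  [22] S(S(S(S(S(S(S(S(add(mul(Z, SSZ), add(Z, Z))))))))))
  [23] S(S(S(S(S(S(S(S(add(Z, add(Z, Z))))))))))
  [24] S(S(S(S(S(S(S(S(add(Z, Z)))))))))
  [25] S^8(Z)

Answer: normal form = S^8(Z)  (in 25 steps)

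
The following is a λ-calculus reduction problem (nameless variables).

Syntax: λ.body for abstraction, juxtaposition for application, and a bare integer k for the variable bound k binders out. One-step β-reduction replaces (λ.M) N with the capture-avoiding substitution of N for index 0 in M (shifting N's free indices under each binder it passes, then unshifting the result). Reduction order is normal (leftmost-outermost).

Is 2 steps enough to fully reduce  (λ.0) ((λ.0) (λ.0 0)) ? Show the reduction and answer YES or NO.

  start: (λ.0) ((λ.0) (λ.0 0))
  [1] (λ.0) (λ.0 0)
  [2] λ.0 0

Answer: YES — reaches normal form λ.0 0 in 2 ≤ 2 steps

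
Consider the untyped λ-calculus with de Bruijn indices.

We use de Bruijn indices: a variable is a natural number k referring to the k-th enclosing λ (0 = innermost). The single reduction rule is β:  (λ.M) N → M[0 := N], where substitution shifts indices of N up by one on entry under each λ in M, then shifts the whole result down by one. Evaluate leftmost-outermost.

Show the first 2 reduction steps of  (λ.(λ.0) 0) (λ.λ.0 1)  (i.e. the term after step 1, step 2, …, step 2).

  start: (λ.(λ.0) 0) (λ.λ.0 1)
  →1  (λ.0) (λ.λ.0 1)
  →2  λ.λ.0 1

Answer: after 2 steps: λ.λ.0 1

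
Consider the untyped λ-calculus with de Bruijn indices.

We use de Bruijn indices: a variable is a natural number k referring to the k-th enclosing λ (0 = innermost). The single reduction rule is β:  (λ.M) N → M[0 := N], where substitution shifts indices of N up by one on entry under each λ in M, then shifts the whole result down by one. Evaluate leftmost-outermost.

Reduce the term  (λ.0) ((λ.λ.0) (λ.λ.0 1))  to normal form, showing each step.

  start: (λ.0) ((λ.λ.0) (λ.λ.0 1))
  step 1: (λ.λ.0) (λ.λ.0 1)
  step 2: λ.0

Answer: normal form = λ.0  (in 2 steps)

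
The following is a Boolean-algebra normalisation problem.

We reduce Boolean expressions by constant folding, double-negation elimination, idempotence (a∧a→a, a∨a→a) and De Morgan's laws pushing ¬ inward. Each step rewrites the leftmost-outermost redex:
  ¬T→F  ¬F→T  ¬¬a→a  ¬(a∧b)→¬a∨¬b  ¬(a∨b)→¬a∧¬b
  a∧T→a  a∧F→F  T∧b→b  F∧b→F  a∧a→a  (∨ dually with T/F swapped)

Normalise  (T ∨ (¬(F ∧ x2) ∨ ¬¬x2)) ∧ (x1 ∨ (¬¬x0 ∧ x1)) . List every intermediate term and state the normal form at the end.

Answer: normal form = x1 ∨ (x0 ∧ x1)  (in 3 steps)

Reduction:
  start: (T ∨ (¬(F ∧ x2) ∨ ¬¬x2)) ∧ (x1 ∨ (¬¬x0 ∧ x1))
  step 1: T ∧ (x1 ∨ (¬¬x0 ∧ x1))
  step 2: x1 ∨ (¬¬x0 ∧ x1)
  step 3: x1 ∨ (x0 ∧ x1)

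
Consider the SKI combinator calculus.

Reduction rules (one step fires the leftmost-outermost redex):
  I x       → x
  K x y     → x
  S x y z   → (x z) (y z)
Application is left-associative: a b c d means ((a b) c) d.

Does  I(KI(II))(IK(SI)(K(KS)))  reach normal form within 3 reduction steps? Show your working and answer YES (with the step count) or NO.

  start: I(KI(II))(IK(SI)(K(KS)))
  [1] KI(II)(IK(SI)(K(KS)))
  [2] I(IK(SI)(K(KS)))
  [3] IK(SI)(K(KS))

Answer: NO — after 3 steps the term is IK(SI)(K(KS)), not yet normal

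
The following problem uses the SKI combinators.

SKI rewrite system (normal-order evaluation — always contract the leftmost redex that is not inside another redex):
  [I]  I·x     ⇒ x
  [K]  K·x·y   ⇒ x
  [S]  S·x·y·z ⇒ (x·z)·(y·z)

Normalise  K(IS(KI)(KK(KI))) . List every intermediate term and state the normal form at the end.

Answer: normal form = K(S(KI)K)  (in 2 steps)

Derivation:
  start: K(IS(KI)(KK(KI)))
  step 1: K(S(KI)(KK(KI)))
  step 2: K(S(KI)K)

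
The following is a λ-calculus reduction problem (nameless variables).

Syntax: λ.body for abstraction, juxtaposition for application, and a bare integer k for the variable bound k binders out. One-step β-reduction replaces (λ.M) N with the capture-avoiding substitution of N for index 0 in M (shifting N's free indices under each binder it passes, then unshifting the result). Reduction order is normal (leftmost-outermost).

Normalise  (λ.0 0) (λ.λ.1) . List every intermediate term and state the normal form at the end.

Answer: normal form = λ.λ.λ.1  (in 2 steps)

Working:
  start: (λ.0 0) (λ.λ.1)
  step 1: (λ.λ.1) (λ.λ.1)
  step 2: λ.λ.λ.1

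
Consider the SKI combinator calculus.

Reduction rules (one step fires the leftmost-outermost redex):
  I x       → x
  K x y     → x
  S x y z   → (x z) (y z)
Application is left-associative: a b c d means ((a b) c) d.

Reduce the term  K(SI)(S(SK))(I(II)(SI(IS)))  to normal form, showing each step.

  start: K(SI)(S(SK))(I(II)(SI(IS)))
  [1] SI(I(II)(SI(IS)))
  [2] SI(II(SI(IS)))
  [3] SI(I(SI(IS)))
  [4] SI(SI(IS))
  [5] SI(SIS)

Answer: normal form = SI(SIS)  (in 5 steps)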